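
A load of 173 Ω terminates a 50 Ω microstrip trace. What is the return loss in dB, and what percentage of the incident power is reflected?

RL ≈ 5.17 dB; 30.4% of incident power reflected

Γ = (173 − 50)/(173 + 50) = 0.552
RL = −20·log₁₀(0.552) = 5.17 dB
P_refl/P_inc = |Γ|² = 0.304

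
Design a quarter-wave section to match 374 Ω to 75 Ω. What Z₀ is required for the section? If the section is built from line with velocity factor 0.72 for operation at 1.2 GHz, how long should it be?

Z_qwt ≈ 167 Ω; length ≈ 4.5 cm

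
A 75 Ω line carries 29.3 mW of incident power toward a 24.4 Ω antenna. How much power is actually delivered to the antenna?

Γ = (24.4 − 75)/(24.4 + 75) = -0.509
|Γ|² = 0.259
P_refl = |Γ|²·P_inc = 7.59 mW, P_del = (1 − |Γ|²)·P_inc = 21.7 mW

P_delivered ≈ 21.7 mW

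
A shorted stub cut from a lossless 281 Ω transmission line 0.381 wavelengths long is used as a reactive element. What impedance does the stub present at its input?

Z_in ≈ −j261 Ω

βl = 2π × 0.381 = 137°
tan(βl) = -0.927
For a shorted stub, Z_in = jZ_0·tan(βl)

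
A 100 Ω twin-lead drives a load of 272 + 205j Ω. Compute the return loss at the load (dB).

RL ≈ 4.01 dB

Γ = (172 + j205)/(372 + j205), |Γ| = 0.63
RL = −20·log₁₀|Γ| = −20·log₁₀(0.63)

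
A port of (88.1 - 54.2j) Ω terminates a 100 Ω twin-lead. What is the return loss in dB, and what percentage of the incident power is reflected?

Γ = (-11.9 − j54.2)/(188.1 − j54.2), |Γ| = 0.283
RL = −20·log₁₀(0.283) = 10.9 dB
P_refl/P_inc = |Γ|² = 0.0804

RL ≈ 10.9 dB; 8.04% of incident power reflected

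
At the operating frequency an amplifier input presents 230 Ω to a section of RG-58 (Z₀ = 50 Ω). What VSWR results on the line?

VSWR ≈ 4.6

Γ = (230 − 50)/(230 + 50) = 0.643
VSWR = (1 + 0.643)/(1 − 0.643)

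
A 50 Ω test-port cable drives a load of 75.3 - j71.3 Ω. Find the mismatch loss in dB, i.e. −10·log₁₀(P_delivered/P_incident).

mismatch loss ≈ 1.4 dB

Γ = (25.3 − j71.3)/(125.3 − j71.3), |Γ| = 0.525
|Γ|² = 0.275, so P_del/P_inc = 1 − |Γ|² = 0.725
ML = −10·log₁₀(1 − |Γ|²)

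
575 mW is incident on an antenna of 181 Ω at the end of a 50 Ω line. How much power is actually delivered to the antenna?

Γ = (181 − 50)/(181 + 50) = 0.567
|Γ|² = 0.322
P_refl = |Γ|²·P_inc = 185 mW, P_del = (1 − |Γ|²)·P_inc = 390 mW

P_delivered ≈ 390 mW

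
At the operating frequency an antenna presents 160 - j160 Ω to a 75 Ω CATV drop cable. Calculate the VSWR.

VSWR ≈ 4.51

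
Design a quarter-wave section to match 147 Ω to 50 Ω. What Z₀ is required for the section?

Z_qwt = √(Z_0·R_L) = √(50 × 147) = √7350

Z_qwt ≈ 85.7 Ω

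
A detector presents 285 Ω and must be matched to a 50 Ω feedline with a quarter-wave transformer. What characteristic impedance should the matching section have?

Z_qwt ≈ 119 Ω

Z_qwt = √(Z_0·R_L) = √(50 × 285) = √14250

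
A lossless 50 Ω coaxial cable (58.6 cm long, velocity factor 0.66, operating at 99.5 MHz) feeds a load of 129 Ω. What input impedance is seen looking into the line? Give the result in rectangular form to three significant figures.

λ = v/f = 0.66·c / 99.5 MHz = 1.99 m
βl = 2π·l/λ = 2π × 0.294 = 106°
tan(βl) = tan(106°) = -3.48
Z_in = Z_0·(Z_L + jZ_0·tanβl)/(Z_0 + jZ_L·tanβl)
     = 50·(129 − j174)/(50 − j449)

Z_in ≈ 20.7 + j12 Ω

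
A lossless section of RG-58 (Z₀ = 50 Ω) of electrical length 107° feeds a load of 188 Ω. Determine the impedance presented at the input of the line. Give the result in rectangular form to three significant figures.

Z_in ≈ 14.4 + j14.1 Ω

tan(βl) = tan(107°) = -3.27
Z_in = Z_0·(Z_L + jZ_0·tanβl)/(Z_0 + jZ_L·tanβl)
     = 50·(188 − j164)/(50 − j615)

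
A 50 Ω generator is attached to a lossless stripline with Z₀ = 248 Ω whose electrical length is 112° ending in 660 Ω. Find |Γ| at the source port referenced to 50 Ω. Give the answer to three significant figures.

|Γ| ≈ 0.57

tan(βl) = -2.48
Z_in = Z_0·(Z_L + jZ_0·tanβl)/(Z_0 + jZ_L·tanβl) = 106 + j84.1 Ω
Γ_s = (Z_in − Z_s)/(Z_in + Z_s) = (56 + j84.1)/(156 + j84.1), |Γ_s| = 0.57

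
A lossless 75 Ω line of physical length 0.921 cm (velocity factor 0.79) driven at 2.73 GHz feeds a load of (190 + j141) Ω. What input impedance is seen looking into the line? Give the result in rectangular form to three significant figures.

Z_in ≈ 73.2 − j113 Ω

λ = v/f = 0.79·c / 2.73 GHz = 0.0868 m
βl = 2π·l/λ = 2π × 0.106 = 38.2°
tan(βl) = tan(38.2°) = 0.787
Z_in = Z_0·(Z_L + jZ_0·tanβl)/(Z_0 + jZ_L·tanβl)
     = 75·(190 + j200)/(-35.9 + j149)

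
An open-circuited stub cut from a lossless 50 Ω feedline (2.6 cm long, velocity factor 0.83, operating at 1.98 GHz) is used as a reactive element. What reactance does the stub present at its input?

X_in ≈ -13.9 Ω (capacitive)

λ = v/f = 0.83·c / 1.98 GHz = 0.126 m
βl = 2π·l/λ = 2π × 0.207 = 74.4°
tan(βl) = 3.59
For an open-circuited stub, Z_in = −jZ_0·cot(βl) = −jZ_0/tan(βl)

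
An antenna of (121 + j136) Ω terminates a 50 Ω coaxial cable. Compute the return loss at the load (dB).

RL ≈ 3.07 dB

Γ = (71 + j136)/(171 + j136), |Γ| = 0.702
RL = −20·log₁₀|Γ| = −20·log₁₀(0.702)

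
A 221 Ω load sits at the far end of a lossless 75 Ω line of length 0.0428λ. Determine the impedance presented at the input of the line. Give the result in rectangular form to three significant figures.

βl = 2π × 0.0428 = 15.4°
tan(βl) = tan(15.4°) = 0.276
Z_in = Z_0·(Z_L + jZ_0·tanβl)/(Z_0 + jZ_L·tanβl)
     = 75·(221 + j20.7)/(75 + j60.9)

Z_in ≈ 143 − j95.7 Ω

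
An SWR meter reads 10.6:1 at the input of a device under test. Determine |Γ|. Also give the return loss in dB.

|Γ| ≈ 0.828; return loss ≈ 1.64 dB

|Γ| = (S − 1)/(S + 1) = (10.6 − 1)/(10.6 + 1) = 9.6/11.6
RL = −20·log₁₀|Γ| = −20·log₁₀(0.828)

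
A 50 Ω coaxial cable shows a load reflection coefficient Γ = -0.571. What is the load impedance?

Z_L = Z_0·(1 + Γ)/(1 − Γ) = 50·(0.429)/(1.57)

Z_L ≈ 13.7 Ω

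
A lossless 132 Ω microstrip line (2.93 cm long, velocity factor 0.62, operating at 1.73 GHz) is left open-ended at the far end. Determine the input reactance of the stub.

λ = v/f = 0.62·c / 1.73 GHz = 0.108 m
βl = 2π·l/λ = 2π × 0.273 = 98.1°
tan(βl) = -7.02
For an open-ended stub, Z_in = −jZ_0·cot(βl) = −jZ_0/tan(βl)

X_in ≈ 18.8 Ω (inductive)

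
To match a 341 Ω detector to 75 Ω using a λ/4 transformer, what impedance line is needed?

Z_qwt = √(Z_0·R_L) = √(75 × 341) = √25580

Z_qwt ≈ 160 Ω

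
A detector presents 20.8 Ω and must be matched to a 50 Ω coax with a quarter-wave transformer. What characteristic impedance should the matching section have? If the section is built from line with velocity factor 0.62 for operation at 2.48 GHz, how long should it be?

Z_qwt = √(Z_0·R_L) = √(50 × 20.8) = √1040
λ = 0.62·c/f = 0.075 m, so l = λ/4 = 0.0187 m

Z_qwt ≈ 32.2 Ω; length ≈ 1.88 cm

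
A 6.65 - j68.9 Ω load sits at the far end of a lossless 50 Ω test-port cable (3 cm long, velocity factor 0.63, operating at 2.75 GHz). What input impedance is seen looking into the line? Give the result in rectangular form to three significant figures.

Z_in ≈ 43.8 − j209 Ω

λ = v/f = 0.63·c / 2.75 GHz = 0.0687 m
βl = 2π·l/λ = 2π × 0.437 = 157°
tan(βl) = tan(157°) = -0.422
Z_in = Z_0·(Z_L + jZ_0·tanβl)/(Z_0 + jZ_L·tanβl)
     = 50·(6.65 − j90)/(21 − j2.8)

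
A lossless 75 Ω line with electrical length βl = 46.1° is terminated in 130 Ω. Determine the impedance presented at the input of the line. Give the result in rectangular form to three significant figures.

Z_in ≈ 63.7 − j36.8 Ω

tan(βl) = tan(46.1°) = 1.04
Z_in = Z_0·(Z_L + jZ_0·tanβl)/(Z_0 + jZ_L·tanβl)
     = 75·(130 + j77.9)/(75 + j135)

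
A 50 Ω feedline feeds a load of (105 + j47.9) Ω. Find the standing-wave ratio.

VSWR ≈ 2.63

Γ = (Z_L − Z_0)/(Z_L + Z_0) = (55 + j47.9)/(155 + j47.9)
|Γ| = 72.9/162 = 0.45
VSWR = (1 + |Γ|)/(1 − |Γ|) = 1.45/0.55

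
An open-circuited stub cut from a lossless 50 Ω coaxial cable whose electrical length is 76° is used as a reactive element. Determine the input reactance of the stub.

X_in ≈ -12.5 Ω (capacitive)

tan(βl) = 4.01
For an open-circuited stub, Z_in = −jZ_0·cot(βl) = −jZ_0/tan(βl)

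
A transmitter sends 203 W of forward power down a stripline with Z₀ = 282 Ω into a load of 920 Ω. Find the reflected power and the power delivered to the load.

Γ = (920 − 282)/(920 + 282) = 0.531
|Γ|² = 0.282
P_refl = |Γ|²·P_inc = 57.2 W, P_del = (1 − |Γ|²)·P_inc = 146 W

P_reflected ≈ 57.2 W; P_delivered ≈ 146 W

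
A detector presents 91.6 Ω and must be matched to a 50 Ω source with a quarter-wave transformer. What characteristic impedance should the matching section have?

Z_qwt = √(Z_0·R_L) = √(50 × 91.6) = √4580

Z_qwt ≈ 67.7 Ω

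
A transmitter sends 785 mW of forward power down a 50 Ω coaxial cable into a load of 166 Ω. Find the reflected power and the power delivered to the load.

Γ = (166 − 50)/(166 + 50) = 0.537
|Γ|² = 0.288
P_refl = |Γ|²·P_inc = 226 mW, P_del = (1 − |Γ|²)·P_inc = 559 mW

P_reflected ≈ 226 mW; P_delivered ≈ 559 mW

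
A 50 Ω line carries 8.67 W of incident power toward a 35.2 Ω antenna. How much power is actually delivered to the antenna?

P_delivered ≈ 8.41 W

Γ = (35.2 − 50)/(35.2 + 50) = -0.174
|Γ|² = 0.0302
P_refl = |Γ|²·P_inc = 0.262 W, P_del = (1 − |Γ|²)·P_inc = 8.41 W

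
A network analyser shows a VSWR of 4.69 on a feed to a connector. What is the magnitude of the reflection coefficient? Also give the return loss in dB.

|Γ| = (S − 1)/(S + 1) = (4.69 − 1)/(4.69 + 1) = 3.69/5.69
RL = −20·log₁₀|Γ| = −20·log₁₀(0.649)

|Γ| ≈ 0.649; return loss ≈ 3.76 dB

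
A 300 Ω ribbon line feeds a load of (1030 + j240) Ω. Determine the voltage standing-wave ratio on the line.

Γ = (Z_L − Z_0)/(Z_L + Z_0) = (730 + j240)/(1330 + j240)
|Γ| = 768/1350 = 0.569
VSWR = (1 + |Γ|)/(1 − |Γ|) = 1.57/0.431

VSWR ≈ 3.64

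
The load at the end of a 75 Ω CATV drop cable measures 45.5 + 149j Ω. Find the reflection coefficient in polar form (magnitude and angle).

Γ = (Z_L − Z_0)/(Z_L + Z_0) = (-29.5 + j149)/(120.5 + j149)
|Γ| = 152/192 = 0.793

Γ ≈ 0.793 ∠ 50.2°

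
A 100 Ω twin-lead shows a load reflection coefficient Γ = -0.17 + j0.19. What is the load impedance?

Z_L ≈ 66.5 + j27 Ω

Z_L = Z_0·(1 + Γ)/(1 − Γ) = 100·(0.83 + j0.19)/(1.17 − j0.19)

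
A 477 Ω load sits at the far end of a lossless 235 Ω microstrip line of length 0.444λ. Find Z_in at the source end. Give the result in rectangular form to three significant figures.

βl = 2π × 0.444 = 160°
tan(βl) = tan(160°) = -0.367
Z_in = Z_0·(Z_L + jZ_0·tanβl)/(Z_0 + jZ_L·tanβl)
     = 235·(477 − j86.3)/(235 − j175)

Z_in ≈ 348 + j173 Ω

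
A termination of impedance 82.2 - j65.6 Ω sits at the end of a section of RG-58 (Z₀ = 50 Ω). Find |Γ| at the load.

|Γ| ≈ 0.495

Γ = (Z_L − Z_0)/(Z_L + Z_0) = (32.2 − j65.6)/(132.2 − j65.6)
|Γ| = 73.1/148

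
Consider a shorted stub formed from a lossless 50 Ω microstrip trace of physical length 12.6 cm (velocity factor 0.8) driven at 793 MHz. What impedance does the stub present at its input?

λ = v/f = 0.8·c / 793 MHz = 0.303 m
βl = 2π·l/λ = 2π × 0.416 = 150°
tan(βl) = -0.58
For a shorted stub, Z_in = jZ_0·tan(βl)

Z_in ≈ −j29 Ω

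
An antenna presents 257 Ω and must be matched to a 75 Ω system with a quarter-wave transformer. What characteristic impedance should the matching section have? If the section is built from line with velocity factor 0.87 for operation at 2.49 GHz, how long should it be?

Z_qwt ≈ 139 Ω; length ≈ 2.62 cm

Z_qwt = √(Z_0·R_L) = √(75 × 257) = √19280
λ = 0.87·c/f = 0.105 m, so l = λ/4 = 0.0262 m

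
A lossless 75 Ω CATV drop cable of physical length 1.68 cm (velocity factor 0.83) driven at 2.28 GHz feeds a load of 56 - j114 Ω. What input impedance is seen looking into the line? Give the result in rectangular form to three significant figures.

Z_in ≈ 15.2 − j6.81 Ω

λ = v/f = 0.83·c / 2.28 GHz = 0.109 m
βl = 2π·l/λ = 2π × 0.154 = 55.4°
tan(βl) = tan(55.4°) = 1.45
Z_in = Z_0·(Z_L + jZ_0·tanβl)/(Z_0 + jZ_L·tanβl)
     = 75·(56 − j5.37)/(240 + j81.1)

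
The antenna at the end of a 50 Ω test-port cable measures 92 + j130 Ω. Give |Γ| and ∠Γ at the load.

Γ ≈ 0.71 ∠ 29.6°

Γ = (Z_L − Z_0)/(Z_L + Z_0) = (42 + j130)/(142 + j130)
|Γ| = 137/193 = 0.71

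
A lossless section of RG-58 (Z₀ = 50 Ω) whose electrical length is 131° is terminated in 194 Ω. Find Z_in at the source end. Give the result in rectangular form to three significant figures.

tan(βl) = tan(131°) = -1.15
Z_in = Z_0·(Z_L + jZ_0·tanβl)/(Z_0 + jZ_L·tanβl)
     = 50·(194 − j57.5)/(50 − j223)

Z_in ≈ 21.5 + j38.6 Ω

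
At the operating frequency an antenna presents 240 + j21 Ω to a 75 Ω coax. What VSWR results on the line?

Γ = (Z_L − Z_0)/(Z_L + Z_0) = (165 + j21)/(315 + j21)
|Γ| = 166/316 = 0.527
VSWR = (1 + |Γ|)/(1 − |Γ|) = 1.53/0.473

VSWR ≈ 3.23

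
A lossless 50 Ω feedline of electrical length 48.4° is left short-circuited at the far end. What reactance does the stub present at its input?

tan(βl) = 1.13
For a short-circuited stub, Z_in = jZ_0·tan(βl)

X_in ≈ 56.3 Ω (inductive)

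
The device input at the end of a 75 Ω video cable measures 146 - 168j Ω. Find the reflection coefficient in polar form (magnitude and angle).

Γ ≈ 0.657 ∠ -29.8°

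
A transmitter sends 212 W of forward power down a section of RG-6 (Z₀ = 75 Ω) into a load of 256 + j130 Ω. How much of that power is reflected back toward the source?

P_reflected ≈ 83.3 W

|Γ| = |(181 + j130)/(331 + j130)| = 0.627
|Γ|² = 0.393
P_refl = |Γ|²·P_inc = 83.3 W, P_del = (1 − |Γ|²)·P_inc = 129 W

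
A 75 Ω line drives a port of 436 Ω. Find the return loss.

RL ≈ 3.02 dB

Γ = (436 − 75)/(436 + 75) = 0.706
RL = −20·log₁₀|Γ| = −20·log₁₀(0.706)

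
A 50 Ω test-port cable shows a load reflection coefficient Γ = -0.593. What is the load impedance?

Z_L ≈ 12.8 Ω

Z_L = Z_0·(1 + Γ)/(1 − Γ) = 50·(0.407)/(1.59)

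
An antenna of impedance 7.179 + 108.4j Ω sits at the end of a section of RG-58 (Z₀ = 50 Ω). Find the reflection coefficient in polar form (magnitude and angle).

Γ ≈ 0.951 ∠ 49.4°

Γ = (Z_L − Z_0)/(Z_L + Z_0) = (-42.82 + j108.4)/(57.18 + j108.4)
|Γ| = 117/123 = 0.951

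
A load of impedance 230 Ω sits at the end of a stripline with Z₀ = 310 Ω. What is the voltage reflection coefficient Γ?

Γ = (Z_L − Z_0)/(Z_L + Z_0) = (230 − 310)/(230 + 310) = -80/540

Γ = -0.148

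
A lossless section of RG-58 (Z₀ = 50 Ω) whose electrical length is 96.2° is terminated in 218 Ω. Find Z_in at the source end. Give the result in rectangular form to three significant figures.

Z_in ≈ 11.6 + j5.14 Ω

tan(βl) = tan(96.2°) = -9.21
Z_in = Z_0·(Z_L + jZ_0·tanβl)/(Z_0 + jZ_L·tanβl)
     = 50·(218 − j460)/(50 − j2010)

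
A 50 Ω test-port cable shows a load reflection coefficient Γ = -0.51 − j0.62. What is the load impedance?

Z_L ≈ 6.67 − j23.3 Ω

Z_L = Z_0·(1 + Γ)/(1 − Γ) = 50·(0.49 − j0.62)/(1.51 + j0.62)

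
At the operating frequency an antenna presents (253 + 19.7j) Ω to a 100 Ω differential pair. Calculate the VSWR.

VSWR ≈ 2.55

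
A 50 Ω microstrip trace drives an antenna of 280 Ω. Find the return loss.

Γ = (280 − 50)/(280 + 50) = 0.697
RL = −20·log₁₀|Γ| = −20·log₁₀(0.697)

RL ≈ 3.14 dB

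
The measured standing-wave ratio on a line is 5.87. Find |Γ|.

|Γ| ≈ 0.709

|Γ| = (S − 1)/(S + 1) = (5.87 − 1)/(5.87 + 1) = 4.87/6.87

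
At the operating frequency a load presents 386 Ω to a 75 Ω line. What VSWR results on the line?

Γ = (386 − 75)/(386 + 75) = 0.675
VSWR = (1 + 0.675)/(1 − 0.675)

VSWR ≈ 5.15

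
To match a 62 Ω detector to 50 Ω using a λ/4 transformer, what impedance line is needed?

Z_qwt ≈ 55.7 Ω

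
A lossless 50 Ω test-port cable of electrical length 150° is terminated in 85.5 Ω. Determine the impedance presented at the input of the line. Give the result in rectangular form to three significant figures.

tan(βl) = tan(150°) = -0.577
Z_in = Z_0·(Z_L + jZ_0·tanβl)/(Z_0 + jZ_L·tanβl)
     = 50·(85.5 − j28.9)/(50 − j49.4)

Z_in ≈ 57.7 + j28.1 Ω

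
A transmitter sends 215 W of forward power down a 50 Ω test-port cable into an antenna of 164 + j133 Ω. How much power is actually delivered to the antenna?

|Γ| = |(114 + j133)/(214 + j133)| = 0.695
|Γ|² = 0.483
P_refl = |Γ|²·P_inc = 104 W, P_del = (1 − |Γ|²)·P_inc = 111 W

P_delivered ≈ 111 W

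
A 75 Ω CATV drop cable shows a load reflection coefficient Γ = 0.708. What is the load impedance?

Z_L = Z_0·(1 + Γ)/(1 − Γ) = 75·(1.71)/(0.292)

Z_L ≈ 439 Ω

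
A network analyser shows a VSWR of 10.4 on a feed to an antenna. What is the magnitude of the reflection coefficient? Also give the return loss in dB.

|Γ| ≈ 0.825; return loss ≈ 1.68 dB

|Γ| = (S − 1)/(S + 1) = (10.4 − 1)/(10.4 + 1) = 9.4/11.4
RL = −20·log₁₀|Γ| = −20·log₁₀(0.825)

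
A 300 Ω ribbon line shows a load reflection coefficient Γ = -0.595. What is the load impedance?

Z_L = Z_0·(1 + Γ)/(1 − Γ) = 300·(0.405)/(1.59)

Z_L ≈ 76.2 Ω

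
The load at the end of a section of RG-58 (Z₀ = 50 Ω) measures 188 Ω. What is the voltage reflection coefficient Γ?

Γ = 0.58

Γ = (Z_L − Z_0)/(Z_L + Z_0) = (188 − 50)/(188 + 50) = 138/238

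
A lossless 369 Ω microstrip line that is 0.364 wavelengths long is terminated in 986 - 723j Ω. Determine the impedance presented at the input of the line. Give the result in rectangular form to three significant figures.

βl = 2π × 0.364 = 131°
tan(βl) = tan(131°) = -1.15
Z_in = Z_0·(Z_L + jZ_0·tanβl)/(Z_0 + jZ_L·tanβl)
     = 369·(986 − j1150)/(-462 − j1130)

Z_in ≈ 208 + j406 Ω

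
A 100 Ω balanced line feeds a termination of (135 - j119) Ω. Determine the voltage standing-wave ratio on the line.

Γ = (Z_L − Z_0)/(Z_L + Z_0) = (35 − j119)/(235 − j119)
|Γ| = 124/263 = 0.471
VSWR = (1 + |Γ|)/(1 − |Γ|) = 1.47/0.529

VSWR ≈ 2.78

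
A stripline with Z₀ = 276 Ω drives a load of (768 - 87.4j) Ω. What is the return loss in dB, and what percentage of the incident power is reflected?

RL ≈ 6.43 dB; 22.8% of incident power reflected

Γ = (492 − j87.4)/(1044 − j87.4), |Γ| = 0.477
RL = −20·log₁₀(0.477) = 6.43 dB
P_refl/P_inc = |Γ|² = 0.228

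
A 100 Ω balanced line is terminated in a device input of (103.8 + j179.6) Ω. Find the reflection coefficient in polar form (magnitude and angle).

Γ ≈ 0.661 ∠ 47.4°

Γ = (Z_L − Z_0)/(Z_L + Z_0) = (3.8 + j179.6)/(203.8 + j179.6)
|Γ| = 180/272 = 0.661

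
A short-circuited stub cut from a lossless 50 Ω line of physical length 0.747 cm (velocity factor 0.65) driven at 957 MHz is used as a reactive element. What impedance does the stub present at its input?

Z_in ≈ +j11.7 Ω

λ = v/f = 0.65·c / 957 MHz = 0.204 m
βl = 2π·l/λ = 2π × 0.0367 = 13.2°
tan(βl) = 0.235
For a short-circuited stub, Z_in = jZ_0·tan(βl)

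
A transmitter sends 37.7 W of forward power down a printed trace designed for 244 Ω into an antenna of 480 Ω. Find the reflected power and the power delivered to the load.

P_reflected ≈ 4.01 W; P_delivered ≈ 33.7 W

Γ = (480 − 244)/(480 + 244) = 0.326
|Γ|² = 0.106
P_refl = |Γ|²·P_inc = 4.01 W, P_del = (1 − |Γ|²)·P_inc = 33.7 W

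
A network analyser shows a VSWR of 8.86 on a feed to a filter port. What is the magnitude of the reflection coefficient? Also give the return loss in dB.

|Γ| ≈ 0.797; return loss ≈ 1.97 dB

|Γ| = (S − 1)/(S + 1) = (8.86 − 1)/(8.86 + 1) = 7.86/9.86
RL = −20·log₁₀|Γ| = −20·log₁₀(0.797)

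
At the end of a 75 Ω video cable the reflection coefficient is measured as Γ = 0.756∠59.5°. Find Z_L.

Z_L = Z_0·(1 + Γ)/(1 − Γ) = 75·(1.38 + j0.651)/(0.616 − j0.651)

Z_L ≈ 40 + j122 Ω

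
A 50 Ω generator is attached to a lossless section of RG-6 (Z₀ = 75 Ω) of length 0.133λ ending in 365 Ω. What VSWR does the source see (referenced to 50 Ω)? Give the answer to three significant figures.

βl = 2π × 0.133 = 47.9°
tan(βl) = 1.11
Z_in = Z_0·(Z_L + jZ_0·tanβl)/(Z_0 + jZ_L·tanβl) = 27.1 − j62.8 Ω
Γ_s = (Z_in − Z_s)/(Z_in + Z_s) = (-22.9 − j62.8)/(77.1 − j62.8), |Γ_s| = 0.672
VSWR = (1 + |Γ_s|)/(1 − |Γ_s|)

VSWR ≈ 5.1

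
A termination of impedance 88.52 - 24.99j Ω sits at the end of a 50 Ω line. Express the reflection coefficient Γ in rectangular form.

Γ = (Z_L − Z_0)/(Z_L + Z_0) = (38.52 − j24.99)/(138.5 − j24.99)

Γ ≈ 0.301 − j0.126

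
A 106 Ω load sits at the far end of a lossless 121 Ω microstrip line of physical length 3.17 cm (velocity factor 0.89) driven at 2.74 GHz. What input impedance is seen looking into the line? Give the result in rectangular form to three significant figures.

λ = v/f = 0.89·c / 2.74 GHz = 0.0974 m
βl = 2π·l/λ = 2π × 0.325 = 117°
tan(βl) = tan(117°) = -1.95
Z_in = Z_0·(Z_L + jZ_0·tanβl)/(Z_0 + jZ_L·tanβl)
     = 121·(106 − j236)/(121 − j207)

Z_in ≈ 130 − j14 Ω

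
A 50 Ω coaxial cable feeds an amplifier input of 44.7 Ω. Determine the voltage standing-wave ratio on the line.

Γ = (44.7 − 50)/(44.7 + 50) = -0.056
VSWR = (1 + 0.056)/(1 − 0.056)

VSWR ≈ 1.12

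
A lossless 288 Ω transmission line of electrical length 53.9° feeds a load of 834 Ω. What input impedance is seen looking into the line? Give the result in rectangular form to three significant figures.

tan(βl) = tan(53.9°) = 1.37
Z_in = Z_0·(Z_L + jZ_0·tanβl)/(Z_0 + jZ_L·tanβl)
     = 288·(834 + j395)/(288 + j1140)

Z_in ≈ 143 − j174 Ω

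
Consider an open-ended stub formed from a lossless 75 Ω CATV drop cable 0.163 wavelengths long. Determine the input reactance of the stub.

βl = 2π × 0.163 = 58.7°
tan(βl) = 1.64
For an open-ended stub, Z_in = −jZ_0·cot(βl) = −jZ_0/tan(βl)

X_in ≈ -45.6 Ω (capacitive)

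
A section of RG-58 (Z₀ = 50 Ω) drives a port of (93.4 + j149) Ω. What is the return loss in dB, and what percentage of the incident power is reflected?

Γ = (43.4 + j149)/(143.4 + j149), |Γ| = 0.75
RL = −20·log₁₀(0.75) = 2.49 dB
P_refl/P_inc = |Γ|² = 0.563

RL ≈ 2.49 dB; 56.3% of incident power reflected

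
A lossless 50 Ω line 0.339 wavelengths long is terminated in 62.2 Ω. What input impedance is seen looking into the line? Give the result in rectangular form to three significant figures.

βl = 2π × 0.339 = 122°
tan(βl) = tan(122°) = -1.6
Z_in = Z_0·(Z_L + jZ_0·tanβl)/(Z_0 + jZ_L·tanβl)
     = 50·(62.2 − j79.9)/(50 − j99.4)

Z_in ≈ 44.6 + j8.84 Ω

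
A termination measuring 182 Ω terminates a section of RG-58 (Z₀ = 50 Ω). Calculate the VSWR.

VSWR ≈ 3.64

Γ = (182 − 50)/(182 + 50) = 0.569
VSWR = (1 + 0.569)/(1 − 0.569)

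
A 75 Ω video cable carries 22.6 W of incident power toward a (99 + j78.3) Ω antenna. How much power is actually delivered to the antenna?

|Γ| = |(24 + j78.3)/(174 + j78.3)| = 0.429
|Γ|² = 0.184
P_refl = |Γ|²·P_inc = 4.16 W, P_del = (1 − |Γ|²)·P_inc = 18.4 W

P_delivered ≈ 18.4 W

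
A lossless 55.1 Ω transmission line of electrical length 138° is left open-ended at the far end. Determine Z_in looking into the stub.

Z_in ≈ +j61.2 Ω

tan(βl) = -0.9
For an open-ended stub, Z_in = −jZ_0·cot(βl) = −jZ_0/tan(βl)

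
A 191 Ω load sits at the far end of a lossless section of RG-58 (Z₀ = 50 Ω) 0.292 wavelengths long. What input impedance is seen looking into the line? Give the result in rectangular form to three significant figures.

βl = 2π × 0.292 = 105°
tan(βl) = tan(105°) = -3.7
Z_in = Z_0·(Z_L + jZ_0·tanβl)/(Z_0 + jZ_L·tanβl)
     = 50·(191 − j185)/(50 − j707)

Z_in ≈ 14 + j12.5 Ω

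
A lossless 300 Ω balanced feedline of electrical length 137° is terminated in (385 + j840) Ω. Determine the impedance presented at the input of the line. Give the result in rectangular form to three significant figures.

Z_in ≈ 49.7 + j172 Ω

tan(βl) = tan(137°) = -0.933
Z_in = Z_0·(Z_L + jZ_0·tanβl)/(Z_0 + jZ_L·tanβl)
     = 300·(385 + j560)/(1080 − j359)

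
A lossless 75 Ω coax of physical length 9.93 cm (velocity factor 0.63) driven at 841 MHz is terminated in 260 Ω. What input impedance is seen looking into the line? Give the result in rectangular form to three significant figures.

λ = v/f = 0.63·c / 841 MHz = 0.225 m
βl = 2π·l/λ = 2π × 0.442 = 159°
tan(βl) = tan(159°) = -0.382
Z_in = Z_0·(Z_L + jZ_0·tanβl)/(Z_0 + jZ_L·tanβl)
     = 75·(260 − j28.7)/(75 − j99.4)

Z_in ≈ 108 + j115 Ω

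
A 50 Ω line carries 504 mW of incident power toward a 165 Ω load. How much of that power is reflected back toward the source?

P_reflected ≈ 144 mW

Γ = (165 − 50)/(165 + 50) = 0.535
|Γ|² = 0.286
P_refl = |Γ|²·P_inc = 144 mW, P_del = (1 − |Γ|²)·P_inc = 360 mW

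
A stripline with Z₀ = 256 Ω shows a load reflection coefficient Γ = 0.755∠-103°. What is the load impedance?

Z_L = Z_0·(1 + Γ)/(1 − Γ) = 256·(0.83 − j0.736)/(1.17 + j0.736)

Z_L ≈ 57.6 − j197 Ω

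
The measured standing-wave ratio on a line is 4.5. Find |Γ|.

|Γ| ≈ 0.636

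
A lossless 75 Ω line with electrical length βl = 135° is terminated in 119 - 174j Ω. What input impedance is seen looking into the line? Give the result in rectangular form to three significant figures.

Z_in ≈ 55.9 + j121 Ω

tan(βl) = tan(135°) = -1
Z_in = Z_0·(Z_L + jZ_0·tanβl)/(Z_0 + jZ_L·tanβl)
     = 75·(119 − j249)/(-99 − j119)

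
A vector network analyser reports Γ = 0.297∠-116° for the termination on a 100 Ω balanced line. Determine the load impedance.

Z_L ≈ 67.6 − j39.6 Ω

Z_L = Z_0·(1 + Γ)/(1 − Γ) = 100·(0.87 − j0.267)/(1.13 + j0.267)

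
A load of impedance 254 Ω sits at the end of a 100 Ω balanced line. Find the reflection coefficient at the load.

Γ = (Z_L − Z_0)/(Z_L + Z_0) = (254 − 100)/(254 + 100) = 154/354

Γ = 0.435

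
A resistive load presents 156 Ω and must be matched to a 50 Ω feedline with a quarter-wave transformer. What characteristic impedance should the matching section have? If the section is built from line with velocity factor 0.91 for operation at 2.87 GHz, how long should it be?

Z_qwt = √(Z_0·R_L) = √(50 × 156) = √7800
λ = 0.91·c/f = 0.0951 m, so l = λ/4 = 0.0238 m

Z_qwt ≈ 88.3 Ω; length ≈ 2.38 cm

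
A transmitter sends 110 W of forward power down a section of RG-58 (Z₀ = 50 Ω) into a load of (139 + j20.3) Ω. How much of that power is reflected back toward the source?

P_reflected ≈ 25.4 W

|Γ| = |(89 + j20.3)/(189 + j20.3)| = 0.48
|Γ|² = 0.231
P_refl = |Γ|²·P_inc = 25.4 W, P_del = (1 − |Γ|²)·P_inc = 84.6 W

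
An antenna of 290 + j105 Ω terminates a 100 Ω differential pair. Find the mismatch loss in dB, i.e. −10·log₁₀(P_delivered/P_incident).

Γ = (190 + j105)/(390 + j105), |Γ| = 0.537
|Γ|² = 0.289, so P_del/P_inc = 1 − |Γ|² = 0.711
ML = −10·log₁₀(1 − |Γ|²)

mismatch loss ≈ 1.48 dB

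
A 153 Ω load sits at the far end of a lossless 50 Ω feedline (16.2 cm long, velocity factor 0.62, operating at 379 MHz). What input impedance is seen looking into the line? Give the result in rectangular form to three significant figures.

λ = v/f = 0.62·c / 379 MHz = 0.491 m
βl = 2π·l/λ = 2π × 0.33 = 119°
tan(βl) = tan(119°) = -1.82
Z_in = Z_0·(Z_L + jZ_0·tanβl)/(Z_0 + jZ_L·tanβl)
     = 50·(153 − j90.8)/(50 − j278)

Z_in ≈ 20.6 + j23.8 Ω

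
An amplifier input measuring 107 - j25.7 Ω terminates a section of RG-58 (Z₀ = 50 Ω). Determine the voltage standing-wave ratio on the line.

Γ = (Z_L − Z_0)/(Z_L + Z_0) = (57 − j25.7)/(157 − j25.7)
|Γ| = 62.5/159 = 0.393
VSWR = (1 + |Γ|)/(1 − |Γ|) = 1.39/0.607

VSWR ≈ 2.3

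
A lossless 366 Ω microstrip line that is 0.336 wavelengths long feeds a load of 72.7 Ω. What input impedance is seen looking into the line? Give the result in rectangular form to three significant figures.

Z_in ≈ 248 − j528 Ω

βl = 2π × 0.336 = 121°
tan(βl) = tan(121°) = -1.67
Z_in = Z_0·(Z_L + jZ_0·tanβl)/(Z_0 + jZ_L·tanβl)
     = 366·(72.7 − j610)/(366 − j121)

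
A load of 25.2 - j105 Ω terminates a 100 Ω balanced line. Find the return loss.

RL ≈ 2.06 dB

Γ = (-74.8 − j105)/(125.2 − j105), |Γ| = 0.789
RL = −20·log₁₀|Γ| = −20·log₁₀(0.789)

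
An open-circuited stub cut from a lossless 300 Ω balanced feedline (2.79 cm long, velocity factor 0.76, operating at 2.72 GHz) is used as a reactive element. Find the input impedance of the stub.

λ = v/f = 0.76·c / 2.72 GHz = 0.0838 m
βl = 2π·l/λ = 2π × 0.333 = 120°
tan(βl) = -1.74
For an open-circuited stub, Z_in = −jZ_0·cot(βl) = −jZ_0/tan(βl)

Z_in ≈ +j172 Ω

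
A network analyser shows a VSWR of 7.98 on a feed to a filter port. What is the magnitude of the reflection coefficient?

|Γ| ≈ 0.777

|Γ| = (S − 1)/(S + 1) = (7.98 − 1)/(7.98 + 1) = 6.98/8.98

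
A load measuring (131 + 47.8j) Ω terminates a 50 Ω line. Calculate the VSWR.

VSWR ≈ 3.02

Γ = (Z_L − Z_0)/(Z_L + Z_0) = (81 + j47.8)/(181 + j47.8)
|Γ| = 94.1/187 = 0.502
VSWR = (1 + |Γ|)/(1 − |Γ|) = 1.5/0.498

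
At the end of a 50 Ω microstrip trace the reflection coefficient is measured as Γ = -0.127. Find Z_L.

Z_L = Z_0·(1 + Γ)/(1 − Γ) = 50·(0.873)/(1.13)

Z_L ≈ 38.7 Ω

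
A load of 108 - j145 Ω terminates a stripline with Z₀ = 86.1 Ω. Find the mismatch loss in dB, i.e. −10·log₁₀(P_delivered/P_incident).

Γ = (21.9 − j145)/(194.1 − j145), |Γ| = 0.605
|Γ|² = 0.366, so P_del/P_inc = 1 − |Γ|² = 0.634
ML = −10·log₁₀(1 − |Γ|²)

mismatch loss ≈ 1.98 dB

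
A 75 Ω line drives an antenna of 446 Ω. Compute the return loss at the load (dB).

Γ = (446 − 75)/(446 + 75) = 0.712
RL = −20·log₁₀|Γ| = −20·log₁₀(0.712)

RL ≈ 2.95 dB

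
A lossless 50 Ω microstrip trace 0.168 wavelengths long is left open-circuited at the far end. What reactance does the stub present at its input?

X_in ≈ -28.3 Ω (capacitive)

βl = 2π × 0.168 = 60.5°
tan(βl) = 1.77
For an open-circuited stub, Z_in = −jZ_0·cot(βl) = −jZ_0/tan(βl)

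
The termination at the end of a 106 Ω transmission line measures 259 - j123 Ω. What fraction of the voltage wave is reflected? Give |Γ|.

Γ = (Z_L − Z_0)/(Z_L + Z_0) = (153 − j123)/(365 − j123)
|Γ| = 196/385

|Γ| ≈ 0.51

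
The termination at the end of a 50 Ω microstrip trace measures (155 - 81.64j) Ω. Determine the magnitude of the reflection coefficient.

|Γ| ≈ 0.603

Γ = (Z_L − Z_0)/(Z_L + Z_0) = (105 − j81.64)/(205 − j81.64)
|Γ| = 133/221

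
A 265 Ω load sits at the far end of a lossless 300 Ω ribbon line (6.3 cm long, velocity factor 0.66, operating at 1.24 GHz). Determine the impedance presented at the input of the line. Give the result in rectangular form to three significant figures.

Z_in ≈ 289 − j34.9 Ω

λ = v/f = 0.66·c / 1.24 GHz = 0.16 m
βl = 2π·l/λ = 2π × 0.395 = 142°
tan(βl) = tan(142°) = -0.78
Z_in = Z_0·(Z_L + jZ_0·tanβl)/(Z_0 + jZ_L·tanβl)
     = 300·(265 − j234)/(300 − j207)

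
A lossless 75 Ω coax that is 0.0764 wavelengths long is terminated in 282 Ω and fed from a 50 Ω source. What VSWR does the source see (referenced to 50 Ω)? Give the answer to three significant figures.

VSWR ≈ 5

βl = 2π × 0.0764 = 27.5°
tan(βl) = 0.521
Z_in = Z_0·(Z_L + jZ_0·tanβl)/(Z_0 + jZ_L·tanβl) = 74.2 − j106 Ω
Γ_s = (Z_in − Z_s)/(Z_in + Z_s) = (24.2 − j106)/(124 − j106), |Γ_s| = 0.666
VSWR = (1 + |Γ_s|)/(1 − |Γ_s|)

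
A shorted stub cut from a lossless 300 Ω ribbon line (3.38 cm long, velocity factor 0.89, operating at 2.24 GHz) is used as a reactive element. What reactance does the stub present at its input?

X_in ≈ -1400 Ω (capacitive)

λ = v/f = 0.89·c / 2.24 GHz = 0.119 m
βl = 2π·l/λ = 2π × 0.284 = 102°
tan(βl) = -4.67
For a shorted stub, Z_in = jZ_0·tan(βl)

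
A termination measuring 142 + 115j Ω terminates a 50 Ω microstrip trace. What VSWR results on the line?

Γ = (Z_L − Z_0)/(Z_L + Z_0) = (92 + j115)/(192 + j115)
|Γ| = 147/224 = 0.658
VSWR = (1 + |Γ|)/(1 − |Γ|) = 1.66/0.342

VSWR ≈ 4.85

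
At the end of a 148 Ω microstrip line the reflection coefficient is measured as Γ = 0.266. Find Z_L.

Z_L = Z_0·(1 + Γ)/(1 − Γ) = 148·(1.27)/(0.734)

Z_L ≈ 255 Ω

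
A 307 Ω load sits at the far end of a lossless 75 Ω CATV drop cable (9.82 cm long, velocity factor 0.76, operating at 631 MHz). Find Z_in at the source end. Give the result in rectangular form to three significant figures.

Z_in ≈ 18.6 + j9.7 Ω

λ = v/f = 0.76·c / 631 MHz = 0.361 m
βl = 2π·l/λ = 2π × 0.272 = 97.8°
tan(βl) = tan(97.8°) = -7.26
Z_in = Z_0·(Z_L + jZ_0·tanβl)/(Z_0 + jZ_L·tanβl)
     = 75·(307 − j545)/(75 − j2230)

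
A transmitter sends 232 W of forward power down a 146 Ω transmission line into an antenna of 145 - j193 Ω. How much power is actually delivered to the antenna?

P_delivered ≈ 161 W

|Γ| = |(-1 − j193)/(291 − j193)| = 0.553
|Γ|² = 0.306
P_refl = |Γ|²·P_inc = 70.9 W, P_del = (1 − |Γ|²)·P_inc = 161 W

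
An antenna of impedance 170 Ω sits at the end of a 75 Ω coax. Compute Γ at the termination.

Γ = 0.388

Γ = (Z_L − Z_0)/(Z_L + Z_0) = (170 − 75)/(170 + 75) = 95/245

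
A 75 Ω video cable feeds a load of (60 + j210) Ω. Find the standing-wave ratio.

Γ = (Z_L − Z_0)/(Z_L + Z_0) = (-15 + j210)/(135 + j210)
|Γ| = 211/250 = 0.843
VSWR = (1 + |Γ|)/(1 − |Γ|) = 1.84/0.157

VSWR ≈ 11.8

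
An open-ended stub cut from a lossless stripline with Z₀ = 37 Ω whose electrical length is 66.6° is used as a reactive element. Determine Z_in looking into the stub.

Z_in ≈ −j16 Ω

tan(βl) = 2.31
For an open-ended stub, Z_in = −jZ_0·cot(βl) = −jZ_0/tan(βl)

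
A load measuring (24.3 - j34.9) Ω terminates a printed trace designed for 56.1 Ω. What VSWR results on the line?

Γ = (Z_L − Z_0)/(Z_L + Z_0) = (-31.8 − j34.9)/(80.4 − j34.9)
|Γ| = 47.2/87.6 = 0.539
VSWR = (1 + |Γ|)/(1 − |Γ|) = 1.54/0.461

VSWR ≈ 3.34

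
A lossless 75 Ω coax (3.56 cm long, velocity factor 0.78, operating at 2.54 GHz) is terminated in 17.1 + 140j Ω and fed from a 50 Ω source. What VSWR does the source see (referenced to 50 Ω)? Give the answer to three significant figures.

λ = v/f = 0.78·c / 2.54 GHz = 0.0921 m
βl = 2π·l/λ = 2π × 0.386 = 139°
tan(βl) = -0.866
Z_in = Z_0·(Z_L + jZ_0·tanβl)/(Z_0 + jZ_L·tanβl) = 4.35 + j29 Ω
Γ_s = (Z_in − Z_s)/(Z_in + Z_s) = (-45.7 + j29)/(54.3 + j29), |Γ_s| = 0.878
VSWR = (1 + |Γ_s|)/(1 − |Γ_s|)

VSWR ≈ 15.4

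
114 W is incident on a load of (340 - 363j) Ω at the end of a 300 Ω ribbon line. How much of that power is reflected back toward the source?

P_reflected ≈ 28.1 W

|Γ| = |(40 − j363)/(640 − j363)| = 0.496
|Γ|² = 0.246
P_refl = |Γ|²·P_inc = 28.1 W, P_del = (1 − |Γ|²)·P_inc = 85.9 W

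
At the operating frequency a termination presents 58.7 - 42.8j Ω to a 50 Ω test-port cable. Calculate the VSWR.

VSWR ≈ 2.19

Γ = (Z_L − Z_0)/(Z_L + Z_0) = (8.7 − j42.8)/(108.7 − j42.8)
|Γ| = 43.7/117 = 0.374
VSWR = (1 + |Γ|)/(1 − |Γ|) = 1.37/0.626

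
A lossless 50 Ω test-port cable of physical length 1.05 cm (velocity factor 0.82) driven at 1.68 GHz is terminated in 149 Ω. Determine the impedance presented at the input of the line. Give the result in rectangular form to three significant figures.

Z_in ≈ 59.7 − j61.9 Ω

λ = v/f = 0.82·c / 1.68 GHz = 0.146 m
βl = 2π·l/λ = 2π × 0.0717 = 25.8°
tan(βl) = tan(25.8°) = 0.484
Z_in = Z_0·(Z_L + jZ_0·tanβl)/(Z_0 + jZ_L·tanβl)
     = 50·(149 + j24.2)/(50 + j72.1)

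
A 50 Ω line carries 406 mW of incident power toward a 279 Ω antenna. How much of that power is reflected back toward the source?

P_reflected ≈ 197 mW

Γ = (279 − 50)/(279 + 50) = 0.696
|Γ|² = 0.484
P_refl = |Γ|²·P_inc = 197 mW, P_del = (1 − |Γ|²)·P_inc = 209 mW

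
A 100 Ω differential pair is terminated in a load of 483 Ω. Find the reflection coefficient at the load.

Γ = (Z_L − Z_0)/(Z_L + Z_0) = (483 − 100)/(483 + 100) = 383/583

Γ = 0.657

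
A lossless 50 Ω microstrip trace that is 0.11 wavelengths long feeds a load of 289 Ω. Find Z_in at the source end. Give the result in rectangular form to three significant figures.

Z_in ≈ 20.4 − j56.2 Ω

βl = 2π × 0.11 = 39.6°
tan(βl) = tan(39.6°) = 0.827
Z_in = Z_0·(Z_L + jZ_0·tanβl)/(Z_0 + jZ_L·tanβl)
     = 50·(289 + j41.4)/(50 + j239)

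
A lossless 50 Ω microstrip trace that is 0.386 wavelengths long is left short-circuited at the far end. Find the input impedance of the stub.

Z_in ≈ −j43.5 Ω

βl = 2π × 0.386 = 139°
tan(βl) = -0.871
For a short-circuited stub, Z_in = jZ_0·tan(βl)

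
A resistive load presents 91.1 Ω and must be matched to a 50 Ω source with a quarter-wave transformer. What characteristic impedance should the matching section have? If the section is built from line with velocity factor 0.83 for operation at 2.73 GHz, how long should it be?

Z_qwt ≈ 67.5 Ω; length ≈ 2.28 cm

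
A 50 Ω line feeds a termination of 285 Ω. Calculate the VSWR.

For a purely resistive load, VSWR = R_L/Z_0 or Z_0/R_L (whichever > 1) = 285/50

VSWR ≈ 5.7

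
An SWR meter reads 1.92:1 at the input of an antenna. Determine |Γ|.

|Γ| = (S − 1)/(S + 1) = (1.92 − 1)/(1.92 + 1) = 0.92/2.92

|Γ| ≈ 0.315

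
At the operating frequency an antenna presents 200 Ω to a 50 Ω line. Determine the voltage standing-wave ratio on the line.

VSWR ≈ 4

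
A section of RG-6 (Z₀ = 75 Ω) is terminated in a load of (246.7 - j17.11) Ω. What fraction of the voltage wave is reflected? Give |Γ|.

|Γ| ≈ 0.536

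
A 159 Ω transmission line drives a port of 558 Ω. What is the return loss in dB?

RL ≈ 5.09 dB

Γ = (558 − 159)/(558 + 159) = 0.556
RL = −20·log₁₀|Γ| = −20·log₁₀(0.556)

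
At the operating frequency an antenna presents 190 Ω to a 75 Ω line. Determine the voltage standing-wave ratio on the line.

VSWR ≈ 2.53

Γ = (190 − 75)/(190 + 75) = 0.434
VSWR = (1 + 0.434)/(1 − 0.434)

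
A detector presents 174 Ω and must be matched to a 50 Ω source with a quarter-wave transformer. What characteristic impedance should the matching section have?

Z_qwt ≈ 93.3 Ω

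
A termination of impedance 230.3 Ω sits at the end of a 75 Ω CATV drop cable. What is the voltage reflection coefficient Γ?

Γ = (Z_L − Z_0)/(Z_L + Z_0) = (230.3 − 75)/(230.3 + 75) = 155.3/305.3

Γ = 0.509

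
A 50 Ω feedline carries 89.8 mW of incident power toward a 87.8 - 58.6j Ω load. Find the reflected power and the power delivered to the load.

|Γ| = |(37.8 − j58.6)/(137.8 − j58.6)| = 0.466
|Γ|² = 0.217
P_refl = |Γ|²·P_inc = 19.5 mW, P_del = (1 − |Γ|²)·P_inc = 70.3 mW

P_reflected ≈ 19.5 mW; P_delivered ≈ 70.3 mW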